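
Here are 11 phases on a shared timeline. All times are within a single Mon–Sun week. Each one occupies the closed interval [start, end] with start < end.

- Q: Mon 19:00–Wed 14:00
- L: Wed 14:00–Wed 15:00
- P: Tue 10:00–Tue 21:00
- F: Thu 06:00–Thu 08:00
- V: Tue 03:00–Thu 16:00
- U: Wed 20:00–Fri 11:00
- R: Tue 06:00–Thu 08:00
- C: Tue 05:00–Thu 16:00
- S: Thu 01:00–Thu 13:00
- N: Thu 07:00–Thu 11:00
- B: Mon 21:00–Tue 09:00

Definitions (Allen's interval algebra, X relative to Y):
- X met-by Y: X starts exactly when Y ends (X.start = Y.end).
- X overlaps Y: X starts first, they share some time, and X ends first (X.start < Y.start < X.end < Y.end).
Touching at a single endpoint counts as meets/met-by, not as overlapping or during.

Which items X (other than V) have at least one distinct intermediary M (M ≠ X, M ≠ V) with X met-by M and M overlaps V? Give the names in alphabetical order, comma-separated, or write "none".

Target V = [Tue 03:00, Thu 16:00].
Intermediaries M with M overlaps V: B, Q.
Via B — items with X met-by B: none.
Via Q — items with X met-by Q: L.
Union: L.

L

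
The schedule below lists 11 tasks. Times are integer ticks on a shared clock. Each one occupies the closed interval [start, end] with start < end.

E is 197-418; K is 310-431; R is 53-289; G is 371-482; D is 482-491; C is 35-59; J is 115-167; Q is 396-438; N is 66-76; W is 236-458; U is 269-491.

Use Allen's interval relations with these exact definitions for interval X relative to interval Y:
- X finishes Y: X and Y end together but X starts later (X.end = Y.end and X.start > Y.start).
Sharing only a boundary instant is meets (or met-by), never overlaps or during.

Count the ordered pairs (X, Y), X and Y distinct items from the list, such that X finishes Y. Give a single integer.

Checking all 110 ordered pairs for relation 'finishes'; matching pairs in alphabetical order:
(D, U): D finishes U ✓
Count: 1.

1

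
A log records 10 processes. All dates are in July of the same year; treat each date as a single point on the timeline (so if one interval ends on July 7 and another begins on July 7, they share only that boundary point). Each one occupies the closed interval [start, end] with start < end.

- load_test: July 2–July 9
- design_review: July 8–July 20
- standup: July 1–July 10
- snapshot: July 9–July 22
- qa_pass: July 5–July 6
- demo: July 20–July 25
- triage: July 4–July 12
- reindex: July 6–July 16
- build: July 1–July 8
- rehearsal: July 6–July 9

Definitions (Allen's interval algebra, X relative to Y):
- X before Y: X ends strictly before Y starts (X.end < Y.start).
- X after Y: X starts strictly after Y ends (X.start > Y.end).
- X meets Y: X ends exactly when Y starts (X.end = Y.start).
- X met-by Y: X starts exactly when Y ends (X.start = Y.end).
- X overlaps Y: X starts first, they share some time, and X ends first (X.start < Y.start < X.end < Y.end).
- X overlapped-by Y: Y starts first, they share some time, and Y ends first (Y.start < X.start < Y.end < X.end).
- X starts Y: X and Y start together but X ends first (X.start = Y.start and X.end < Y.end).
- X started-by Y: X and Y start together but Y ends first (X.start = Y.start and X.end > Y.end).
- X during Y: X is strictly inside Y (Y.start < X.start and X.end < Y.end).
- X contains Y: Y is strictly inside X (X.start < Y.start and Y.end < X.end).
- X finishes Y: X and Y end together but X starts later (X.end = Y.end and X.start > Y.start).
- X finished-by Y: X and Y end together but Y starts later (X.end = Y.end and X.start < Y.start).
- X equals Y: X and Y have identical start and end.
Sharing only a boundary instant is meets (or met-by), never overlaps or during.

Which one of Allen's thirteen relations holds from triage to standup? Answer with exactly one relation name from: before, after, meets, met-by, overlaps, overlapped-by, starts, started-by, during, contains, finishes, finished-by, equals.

triage = [July 4, July 12]; standup = [July 1, July 10].
Compare endpoints: triage.start > standup.start, triage.start < standup.end, triage.end > standup.start, triage.end > standup.end.
That pattern is 'overlapped-by'.

overlapped-by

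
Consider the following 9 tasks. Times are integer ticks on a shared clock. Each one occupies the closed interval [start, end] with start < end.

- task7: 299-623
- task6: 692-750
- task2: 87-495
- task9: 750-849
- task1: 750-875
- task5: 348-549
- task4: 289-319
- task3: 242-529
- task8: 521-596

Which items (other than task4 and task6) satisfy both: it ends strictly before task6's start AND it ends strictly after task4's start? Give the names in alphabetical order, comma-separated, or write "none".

task2, task3, task5, task7, task8

Conditions: its end is strictly before task6's start (X.end < 692) AND its end is strictly after task4's start (X.end > 289).
task1: end 875 < 692? ✗; end 875 > 289? ✓ → no.
task2: end 495 < 692? ✓; end 495 > 289? ✓ → yes.
task3: end 529 < 692? ✓; end 529 > 289? ✓ → yes.
task5: end 549 < 692? ✓; end 549 > 289? ✓ → yes.
task7: end 623 < 692? ✓; end 623 > 289? ✓ → yes.
task8: end 596 < 692? ✓; end 596 > 289? ✓ → yes.
task9: end 849 < 692? ✗; end 849 > 289? ✓ → no.
Result: task2, task3, task5, task7, task8.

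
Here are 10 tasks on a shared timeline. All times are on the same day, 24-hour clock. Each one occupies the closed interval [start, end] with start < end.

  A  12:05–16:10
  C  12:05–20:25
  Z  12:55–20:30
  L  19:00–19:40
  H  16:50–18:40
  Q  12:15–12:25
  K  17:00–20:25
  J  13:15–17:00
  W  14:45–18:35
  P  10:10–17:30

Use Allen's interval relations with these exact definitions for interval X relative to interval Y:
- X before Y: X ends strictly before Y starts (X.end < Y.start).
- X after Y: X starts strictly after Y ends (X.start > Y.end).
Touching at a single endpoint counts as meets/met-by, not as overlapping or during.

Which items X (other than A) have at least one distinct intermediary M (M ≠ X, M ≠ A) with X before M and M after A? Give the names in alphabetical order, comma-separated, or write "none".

H, J, P, Q, W

Target A = [12:05, 16:10].
Intermediaries M with M after A: H, K, L.
Via H — items with X before H: Q.
Via K — items with X before K: Q.
Via L — items with X before L: H, J, P, Q, W.
Union: H, J, P, Q, W.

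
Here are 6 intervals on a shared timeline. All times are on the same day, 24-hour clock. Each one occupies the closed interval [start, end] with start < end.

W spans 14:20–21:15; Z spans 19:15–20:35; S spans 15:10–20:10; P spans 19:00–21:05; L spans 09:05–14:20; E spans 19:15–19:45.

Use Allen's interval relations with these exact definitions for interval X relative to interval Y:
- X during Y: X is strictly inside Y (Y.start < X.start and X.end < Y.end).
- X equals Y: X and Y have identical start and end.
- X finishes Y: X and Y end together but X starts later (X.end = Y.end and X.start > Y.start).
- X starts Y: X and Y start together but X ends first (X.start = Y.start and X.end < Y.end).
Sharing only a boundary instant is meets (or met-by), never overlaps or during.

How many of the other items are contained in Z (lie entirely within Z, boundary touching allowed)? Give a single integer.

1

Target Z = [19:15, 20:35].
E [19:15, 19:45] → starts → counts.
L [09:05, 14:20] → before → no.
P [19:00, 21:05] → contains → no.
S [15:10, 20:10] → overlaps → no.
W [14:20, 21:15] → contains → no.
Total: 1.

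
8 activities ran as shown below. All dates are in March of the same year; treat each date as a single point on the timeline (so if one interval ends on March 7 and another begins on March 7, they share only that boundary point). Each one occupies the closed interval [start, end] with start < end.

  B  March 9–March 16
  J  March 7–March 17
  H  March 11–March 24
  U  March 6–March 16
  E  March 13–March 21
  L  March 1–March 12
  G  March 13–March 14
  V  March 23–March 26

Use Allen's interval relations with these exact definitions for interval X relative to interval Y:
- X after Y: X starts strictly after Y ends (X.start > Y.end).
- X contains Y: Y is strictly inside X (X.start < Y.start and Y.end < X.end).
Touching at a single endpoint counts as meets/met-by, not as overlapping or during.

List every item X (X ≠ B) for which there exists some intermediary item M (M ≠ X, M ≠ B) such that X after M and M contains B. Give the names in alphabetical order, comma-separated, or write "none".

V

Target B = [March 9, March 16].
Intermediaries M with M contains B: J.
Via J — items with X after J: V.
Union: V.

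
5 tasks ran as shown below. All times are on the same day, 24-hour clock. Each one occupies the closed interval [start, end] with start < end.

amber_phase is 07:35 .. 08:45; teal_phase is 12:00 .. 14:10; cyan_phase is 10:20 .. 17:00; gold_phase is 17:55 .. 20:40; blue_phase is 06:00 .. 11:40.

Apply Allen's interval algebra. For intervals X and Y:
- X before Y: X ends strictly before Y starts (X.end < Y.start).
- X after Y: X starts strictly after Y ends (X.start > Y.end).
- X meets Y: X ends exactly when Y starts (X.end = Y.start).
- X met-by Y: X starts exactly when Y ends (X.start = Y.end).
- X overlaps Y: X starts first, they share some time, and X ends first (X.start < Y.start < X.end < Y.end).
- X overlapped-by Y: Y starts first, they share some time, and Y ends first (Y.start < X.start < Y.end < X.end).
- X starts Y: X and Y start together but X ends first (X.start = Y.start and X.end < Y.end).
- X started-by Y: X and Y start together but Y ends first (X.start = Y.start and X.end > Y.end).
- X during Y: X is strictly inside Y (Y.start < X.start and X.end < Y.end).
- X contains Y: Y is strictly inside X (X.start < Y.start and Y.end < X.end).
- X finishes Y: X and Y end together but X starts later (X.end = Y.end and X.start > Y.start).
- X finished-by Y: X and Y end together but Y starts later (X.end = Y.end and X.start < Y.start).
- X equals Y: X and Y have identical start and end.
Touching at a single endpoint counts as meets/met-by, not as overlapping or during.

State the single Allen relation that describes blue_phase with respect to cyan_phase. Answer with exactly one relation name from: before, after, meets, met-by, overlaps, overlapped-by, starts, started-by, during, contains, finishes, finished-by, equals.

overlaps

blue_phase = [06:00, 11:40]; cyan_phase = [10:20, 17:00].
Compare endpoints: blue_phase.start < cyan_phase.start, blue_phase.start < cyan_phase.end, blue_phase.end > cyan_phase.start, blue_phase.end < cyan_phase.end.
That pattern is 'overlaps'.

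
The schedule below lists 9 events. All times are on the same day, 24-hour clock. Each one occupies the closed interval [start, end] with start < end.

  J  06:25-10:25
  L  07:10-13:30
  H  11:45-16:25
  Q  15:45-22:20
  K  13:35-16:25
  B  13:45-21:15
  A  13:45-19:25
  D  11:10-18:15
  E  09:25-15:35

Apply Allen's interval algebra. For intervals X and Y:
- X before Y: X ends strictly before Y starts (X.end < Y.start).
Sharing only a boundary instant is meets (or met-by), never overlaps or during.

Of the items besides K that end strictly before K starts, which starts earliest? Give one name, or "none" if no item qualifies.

Target K = [13:35, 16:25].
A [13:45, 19:25] → overlapped-by → excluded.
B [13:45, 21:15] → overlapped-by → excluded.
D [11:10, 18:15] → contains → excluded.
E [09:25, 15:35] → overlaps → excluded.
H [11:45, 16:25] → finished-by → excluded.
J [06:25, 10:25] → before → candidate.
L [07:10, 13:30] → before → candidate.
Q [15:45, 22:20] → overlapped-by → excluded.
Among candidates, earliest start is 06:25 → J.

J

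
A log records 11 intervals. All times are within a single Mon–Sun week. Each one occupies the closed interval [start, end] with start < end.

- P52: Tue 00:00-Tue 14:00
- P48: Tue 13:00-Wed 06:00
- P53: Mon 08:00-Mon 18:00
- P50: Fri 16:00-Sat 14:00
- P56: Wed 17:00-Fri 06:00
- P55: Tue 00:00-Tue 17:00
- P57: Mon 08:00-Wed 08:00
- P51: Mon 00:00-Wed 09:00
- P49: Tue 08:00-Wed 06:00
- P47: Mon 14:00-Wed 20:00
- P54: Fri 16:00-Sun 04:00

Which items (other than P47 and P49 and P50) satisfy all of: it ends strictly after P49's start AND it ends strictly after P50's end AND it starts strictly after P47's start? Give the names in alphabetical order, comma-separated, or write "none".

Conditions: its end is strictly after P49's start (X.end > Tue 08:00) AND its end is strictly after P50's end (X.end > Sat 14:00) AND its start is strictly after P47's start (X.start > Mon 14:00).
P48: end Wed 06:00 > Tue 08:00? ✓; end Wed 06:00 > Sat 14:00? ✗; start Tue 13:00 > Mon 14:00? ✓ → no.
P51: end Wed 09:00 > Tue 08:00? ✓; end Wed 09:00 > Sat 14:00? ✗; start Mon 00:00 > Mon 14:00? ✗ → no.
P52: end Tue 14:00 > Tue 08:00? ✓; end Tue 14:00 > Sat 14:00? ✗; start Tue 00:00 > Mon 14:00? ✓ → no.
P53: end Mon 18:00 > Tue 08:00? ✗; end Mon 18:00 > Sat 14:00? ✗; start Mon 08:00 > Mon 14:00? ✗ → no.
P54: end Sun 04:00 > Tue 08:00? ✓; end Sun 04:00 > Sat 14:00? ✓; start Fri 16:00 > Mon 14:00? ✓ → yes.
P55: end Tue 17:00 > Tue 08:00? ✓; end Tue 17:00 > Sat 14:00? ✗; start Tue 00:00 > Mon 14:00? ✓ → no.
P56: end Fri 06:00 > Tue 08:00? ✓; end Fri 06:00 > Sat 14:00? ✗; start Wed 17:00 > Mon 14:00? ✓ → no.
P57: end Wed 08:00 > Tue 08:00? ✓; end Wed 08:00 > Sat 14:00? ✗; start Mon 08:00 > Mon 14:00? ✗ → no.
Result: P54.

P54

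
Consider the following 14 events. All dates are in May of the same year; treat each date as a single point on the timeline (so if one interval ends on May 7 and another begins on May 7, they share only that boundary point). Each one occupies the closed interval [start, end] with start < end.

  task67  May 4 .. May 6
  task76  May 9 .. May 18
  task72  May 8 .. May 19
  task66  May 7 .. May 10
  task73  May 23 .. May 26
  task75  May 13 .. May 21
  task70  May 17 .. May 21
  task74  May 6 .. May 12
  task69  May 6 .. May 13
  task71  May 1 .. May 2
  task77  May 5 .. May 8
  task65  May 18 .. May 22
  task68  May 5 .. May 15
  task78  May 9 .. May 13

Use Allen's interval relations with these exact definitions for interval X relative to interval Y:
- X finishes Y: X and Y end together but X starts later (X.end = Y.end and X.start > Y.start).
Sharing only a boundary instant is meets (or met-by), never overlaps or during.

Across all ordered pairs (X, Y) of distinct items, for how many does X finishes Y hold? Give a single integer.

2

Checking all 182 ordered pairs for relation 'finishes'; matching pairs in alphabetical order:
(task70, task75): task70 finishes task75 ✓
(task78, task69): task78 finishes task69 ✓
Count: 2.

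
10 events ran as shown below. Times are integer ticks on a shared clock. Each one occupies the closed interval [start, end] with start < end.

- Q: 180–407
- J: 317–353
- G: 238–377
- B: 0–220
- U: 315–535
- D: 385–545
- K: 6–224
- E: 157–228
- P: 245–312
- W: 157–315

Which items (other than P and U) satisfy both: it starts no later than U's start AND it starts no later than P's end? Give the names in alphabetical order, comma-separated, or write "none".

B, E, G, K, Q, W

Conditions: its start is no later than U's start (X.start <= 315) AND its start is no later than P's end (X.start <= 312).
B: start 0 <= 315? ✓; start 0 <= 312? ✓ → yes.
D: start 385 <= 315? ✗; start 385 <= 312? ✗ → no.
E: start 157 <= 315? ✓; start 157 <= 312? ✓ → yes.
G: start 238 <= 315? ✓; start 238 <= 312? ✓ → yes.
J: start 317 <= 315? ✗; start 317 <= 312? ✗ → no.
K: start 6 <= 315? ✓; start 6 <= 312? ✓ → yes.
Q: start 180 <= 315? ✓; start 180 <= 312? ✓ → yes.
W: start 157 <= 315? ✓; start 157 <= 312? ✓ → yes.
Result: B, E, G, K, Q, W.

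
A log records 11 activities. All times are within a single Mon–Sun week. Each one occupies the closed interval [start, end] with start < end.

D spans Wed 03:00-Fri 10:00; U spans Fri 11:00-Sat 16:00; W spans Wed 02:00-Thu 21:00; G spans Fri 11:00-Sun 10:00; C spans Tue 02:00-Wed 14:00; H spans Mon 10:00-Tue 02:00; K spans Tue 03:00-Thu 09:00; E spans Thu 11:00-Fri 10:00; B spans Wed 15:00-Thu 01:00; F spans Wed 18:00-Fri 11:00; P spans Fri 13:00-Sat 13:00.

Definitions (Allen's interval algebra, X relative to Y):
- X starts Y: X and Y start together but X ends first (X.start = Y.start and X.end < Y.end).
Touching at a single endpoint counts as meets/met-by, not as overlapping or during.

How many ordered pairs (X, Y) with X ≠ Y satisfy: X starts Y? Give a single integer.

1

Checking all 110 ordered pairs for relation 'starts'; matching pairs in alphabetical order:
(U, G): U starts G ✓
Count: 1.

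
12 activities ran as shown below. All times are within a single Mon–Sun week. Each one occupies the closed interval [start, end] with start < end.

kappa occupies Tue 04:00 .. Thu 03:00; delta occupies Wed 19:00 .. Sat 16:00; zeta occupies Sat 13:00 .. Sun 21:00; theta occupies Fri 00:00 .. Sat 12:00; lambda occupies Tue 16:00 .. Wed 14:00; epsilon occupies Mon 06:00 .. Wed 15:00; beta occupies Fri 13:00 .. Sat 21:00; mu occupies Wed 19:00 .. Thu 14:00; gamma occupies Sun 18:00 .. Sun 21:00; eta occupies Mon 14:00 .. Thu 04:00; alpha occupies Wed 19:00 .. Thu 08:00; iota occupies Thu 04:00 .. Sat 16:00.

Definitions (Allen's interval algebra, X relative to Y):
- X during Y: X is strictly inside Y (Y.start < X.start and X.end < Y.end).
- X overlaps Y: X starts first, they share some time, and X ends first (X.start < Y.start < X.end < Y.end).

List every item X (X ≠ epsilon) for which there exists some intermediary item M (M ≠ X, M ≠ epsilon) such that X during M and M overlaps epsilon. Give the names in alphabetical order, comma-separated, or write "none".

Target epsilon = [Mon 06:00, Wed 15:00].
Intermediaries M with M overlaps epsilon: none.
Union: none.

none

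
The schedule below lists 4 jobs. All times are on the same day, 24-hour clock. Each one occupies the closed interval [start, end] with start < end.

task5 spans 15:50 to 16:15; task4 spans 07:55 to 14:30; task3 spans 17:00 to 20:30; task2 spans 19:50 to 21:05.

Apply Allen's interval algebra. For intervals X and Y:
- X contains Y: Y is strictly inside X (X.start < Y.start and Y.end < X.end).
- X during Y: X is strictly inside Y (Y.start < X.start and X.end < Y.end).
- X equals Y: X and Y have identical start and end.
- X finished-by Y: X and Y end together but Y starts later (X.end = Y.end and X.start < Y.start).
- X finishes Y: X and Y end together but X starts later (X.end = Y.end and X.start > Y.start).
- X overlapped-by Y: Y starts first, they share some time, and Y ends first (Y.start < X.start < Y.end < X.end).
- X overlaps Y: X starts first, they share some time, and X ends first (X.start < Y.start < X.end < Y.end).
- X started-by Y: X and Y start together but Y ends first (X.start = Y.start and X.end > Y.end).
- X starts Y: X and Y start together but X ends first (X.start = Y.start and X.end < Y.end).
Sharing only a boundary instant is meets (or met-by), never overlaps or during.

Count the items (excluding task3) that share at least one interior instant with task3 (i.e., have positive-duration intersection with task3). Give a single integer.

Target task3 = [17:00, 20:30].
task2 [19:50, 21:05] → overlapped-by → counts.
task4 [07:55, 14:30] → before → no.
task5 [15:50, 16:15] → before → no.
Total: 1.

1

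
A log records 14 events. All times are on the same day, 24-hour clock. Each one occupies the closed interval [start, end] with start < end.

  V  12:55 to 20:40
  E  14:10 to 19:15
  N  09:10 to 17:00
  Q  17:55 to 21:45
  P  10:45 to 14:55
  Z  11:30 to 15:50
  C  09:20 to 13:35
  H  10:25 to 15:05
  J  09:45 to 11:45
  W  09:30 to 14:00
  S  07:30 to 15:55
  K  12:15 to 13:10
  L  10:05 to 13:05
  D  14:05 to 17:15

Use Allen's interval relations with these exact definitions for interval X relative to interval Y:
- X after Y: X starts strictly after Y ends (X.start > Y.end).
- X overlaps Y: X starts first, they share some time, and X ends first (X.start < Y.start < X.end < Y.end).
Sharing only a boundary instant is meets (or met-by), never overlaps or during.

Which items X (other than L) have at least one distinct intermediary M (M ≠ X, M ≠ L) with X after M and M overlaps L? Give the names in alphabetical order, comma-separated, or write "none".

D, E, K, Q, V

Target L = [10:05, 13:05].
Intermediaries M with M overlaps L: J.
Via J — items with X after J: D, E, K, Q, V.
Union: D, E, K, Q, V.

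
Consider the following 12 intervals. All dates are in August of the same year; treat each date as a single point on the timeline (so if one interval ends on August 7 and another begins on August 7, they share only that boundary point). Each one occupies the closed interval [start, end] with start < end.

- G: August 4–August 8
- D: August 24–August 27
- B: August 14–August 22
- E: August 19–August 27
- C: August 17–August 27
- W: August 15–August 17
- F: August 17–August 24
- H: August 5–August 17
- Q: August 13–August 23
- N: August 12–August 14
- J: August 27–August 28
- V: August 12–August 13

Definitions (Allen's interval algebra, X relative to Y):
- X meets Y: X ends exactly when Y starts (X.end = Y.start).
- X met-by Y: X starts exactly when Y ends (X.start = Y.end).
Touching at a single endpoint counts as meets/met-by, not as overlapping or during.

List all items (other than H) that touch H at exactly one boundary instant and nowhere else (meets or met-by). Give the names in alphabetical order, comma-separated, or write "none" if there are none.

C, F

Target H = [August 5, August 17].
B [August 14, August 22] → overlapped-by → no.
C [August 17, August 27] → met-by → yes.
D [August 24, August 27] → after → no.
E [August 19, August 27] → after → no.
F [August 17, August 24] → met-by → yes.
G [August 4, August 8] → overlaps → no.
J [August 27, August 28] → after → no.
N [August 12, August 14] → during → no.
Q [August 13, August 23] → overlapped-by → no.
V [August 12, August 13] → during → no.
W [August 15, August 17] → finishes → no.
Result: C, F.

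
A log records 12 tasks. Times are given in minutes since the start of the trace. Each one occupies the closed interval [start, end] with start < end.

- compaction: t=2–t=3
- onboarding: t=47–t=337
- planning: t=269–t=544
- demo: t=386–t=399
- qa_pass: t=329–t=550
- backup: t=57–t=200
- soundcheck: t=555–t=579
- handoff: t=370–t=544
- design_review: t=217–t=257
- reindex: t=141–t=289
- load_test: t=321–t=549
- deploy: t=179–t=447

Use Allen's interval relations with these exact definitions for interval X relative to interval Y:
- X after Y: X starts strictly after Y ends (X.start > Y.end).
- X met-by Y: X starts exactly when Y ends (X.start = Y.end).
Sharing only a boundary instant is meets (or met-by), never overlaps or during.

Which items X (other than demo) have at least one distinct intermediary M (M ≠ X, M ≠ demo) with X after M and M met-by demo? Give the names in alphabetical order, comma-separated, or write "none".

Target demo = [t=386, t=399].
Intermediaries M with M met-by demo: none.
Union: none.

none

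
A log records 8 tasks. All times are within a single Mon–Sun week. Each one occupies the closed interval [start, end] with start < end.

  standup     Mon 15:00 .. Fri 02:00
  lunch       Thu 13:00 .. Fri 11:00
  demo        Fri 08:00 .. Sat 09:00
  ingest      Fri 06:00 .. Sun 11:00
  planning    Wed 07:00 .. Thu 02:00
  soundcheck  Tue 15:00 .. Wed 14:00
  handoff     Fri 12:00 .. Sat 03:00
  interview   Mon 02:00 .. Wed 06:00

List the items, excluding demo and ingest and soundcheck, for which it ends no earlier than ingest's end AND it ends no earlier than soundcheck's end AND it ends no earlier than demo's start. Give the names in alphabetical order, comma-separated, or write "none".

none

Conditions: its end is no earlier than ingest's end (X.end >= Sun 11:00) AND its end is no earlier than soundcheck's end (X.end >= Wed 14:00) AND its end is no earlier than demo's start (X.end >= Fri 08:00).
handoff: end Sat 03:00 >= Sun 11:00? ✗; end Sat 03:00 >= Wed 14:00? ✓; end Sat 03:00 >= Fri 08:00? ✓ → no.
interview: end Wed 06:00 >= Sun 11:00? ✗; end Wed 06:00 >= Wed 14:00? ✗; end Wed 06:00 >= Fri 08:00? ✗ → no.
lunch: end Fri 11:00 >= Sun 11:00? ✗; end Fri 11:00 >= Wed 14:00? ✓; end Fri 11:00 >= Fri 08:00? ✓ → no.
planning: end Thu 02:00 >= Sun 11:00? ✗; end Thu 02:00 >= Wed 14:00? ✓; end Thu 02:00 >= Fri 08:00? ✗ → no.
standup: end Fri 02:00 >= Sun 11:00? ✗; end Fri 02:00 >= Wed 14:00? ✓; end Fri 02:00 >= Fri 08:00? ✗ → no.
Result: none.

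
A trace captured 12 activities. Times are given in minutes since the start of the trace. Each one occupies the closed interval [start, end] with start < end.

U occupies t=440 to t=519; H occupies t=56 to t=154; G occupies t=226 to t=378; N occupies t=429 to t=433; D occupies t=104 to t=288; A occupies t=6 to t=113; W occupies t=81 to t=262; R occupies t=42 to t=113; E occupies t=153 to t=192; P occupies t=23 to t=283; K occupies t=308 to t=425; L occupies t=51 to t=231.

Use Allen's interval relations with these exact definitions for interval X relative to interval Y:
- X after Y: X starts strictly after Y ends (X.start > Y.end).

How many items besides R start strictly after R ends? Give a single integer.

5

Target R = [t=42, t=113].
A [t=6, t=113] → finished-by → no.
D [t=104, t=288] → overlapped-by → no.
E [t=153, t=192] → after → counts.
G [t=226, t=378] → after → counts.
H [t=56, t=154] → overlapped-by → no.
K [t=308, t=425] → after → counts.
L [t=51, t=231] → overlapped-by → no.
N [t=429, t=433] → after → counts.
P [t=23, t=283] → contains → no.
U [t=440, t=519] → after → counts.
W [t=81, t=262] → overlapped-by → no.
Total: 5.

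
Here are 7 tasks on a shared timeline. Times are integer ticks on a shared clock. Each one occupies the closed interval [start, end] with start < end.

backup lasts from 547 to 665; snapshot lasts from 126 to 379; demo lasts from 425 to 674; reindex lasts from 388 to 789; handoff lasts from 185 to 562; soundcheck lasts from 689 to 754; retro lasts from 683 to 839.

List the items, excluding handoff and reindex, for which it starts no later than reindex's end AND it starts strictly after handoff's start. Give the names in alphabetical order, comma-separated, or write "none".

Conditions: its start is no later than reindex's end (X.start <= 789) AND its start is strictly after handoff's start (X.start > 185).
backup: start 547 <= 789? ✓; start 547 > 185? ✓ → yes.
demo: start 425 <= 789? ✓; start 425 > 185? ✓ → yes.
retro: start 683 <= 789? ✓; start 683 > 185? ✓ → yes.
snapshot: start 126 <= 789? ✓; start 126 > 185? ✗ → no.
soundcheck: start 689 <= 789? ✓; start 689 > 185? ✓ → yes.
Result: backup, demo, retro, soundcheck.

backup, demo, retro, soundcheck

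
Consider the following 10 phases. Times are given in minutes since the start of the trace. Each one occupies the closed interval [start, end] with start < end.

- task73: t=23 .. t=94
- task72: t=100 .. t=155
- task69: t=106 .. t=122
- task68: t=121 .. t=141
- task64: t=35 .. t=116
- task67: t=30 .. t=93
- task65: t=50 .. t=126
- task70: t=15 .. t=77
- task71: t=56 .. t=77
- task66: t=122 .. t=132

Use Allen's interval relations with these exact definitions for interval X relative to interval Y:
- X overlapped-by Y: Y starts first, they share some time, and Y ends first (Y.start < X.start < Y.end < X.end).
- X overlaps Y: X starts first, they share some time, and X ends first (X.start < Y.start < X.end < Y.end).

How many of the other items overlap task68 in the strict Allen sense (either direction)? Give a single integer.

2

Target task68 = [t=121, t=141].
task64 [t=35, t=116] → before → no.
task65 [t=50, t=126] → overlaps → counts.
task66 [t=122, t=132] → during → no.
task67 [t=30, t=93] → before → no.
task69 [t=106, t=122] → overlaps → counts.
task70 [t=15, t=77] → before → no.
task71 [t=56, t=77] → before → no.
task72 [t=100, t=155] → contains → no.
task73 [t=23, t=94] → before → no.
Total: 2.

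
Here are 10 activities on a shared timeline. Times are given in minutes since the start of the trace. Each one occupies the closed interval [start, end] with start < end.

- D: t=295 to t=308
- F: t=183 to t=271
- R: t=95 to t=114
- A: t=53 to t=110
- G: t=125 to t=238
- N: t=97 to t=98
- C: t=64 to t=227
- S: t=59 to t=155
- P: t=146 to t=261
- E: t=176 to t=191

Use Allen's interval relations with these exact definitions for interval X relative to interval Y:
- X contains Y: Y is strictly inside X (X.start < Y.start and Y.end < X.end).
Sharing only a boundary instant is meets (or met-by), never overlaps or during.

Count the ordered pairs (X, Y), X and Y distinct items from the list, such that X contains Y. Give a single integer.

9

Checking all 90 ordered pairs for relation 'contains'; matching pairs in alphabetical order:
(A, N): A contains N ✓
(C, E): C contains E ✓
(C, N): C contains N ✓
(C, R): C contains R ✓
(G, E): G contains E ✓
(P, E): P contains E ✓
(R, N): R contains N ✓
(S, N): S contains N ✓
(S, R): S contains R ✓
Count: 9.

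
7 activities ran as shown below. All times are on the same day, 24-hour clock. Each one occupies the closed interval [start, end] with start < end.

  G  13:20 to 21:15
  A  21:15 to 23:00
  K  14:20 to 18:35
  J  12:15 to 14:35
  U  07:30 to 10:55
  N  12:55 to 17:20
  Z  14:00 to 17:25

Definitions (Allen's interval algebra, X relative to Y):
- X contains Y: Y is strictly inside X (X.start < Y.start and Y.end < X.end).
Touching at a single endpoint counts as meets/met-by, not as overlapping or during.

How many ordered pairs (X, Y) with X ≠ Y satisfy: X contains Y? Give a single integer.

2

Checking all 42 ordered pairs for relation 'contains'; matching pairs in alphabetical order:
(G, K): G contains K ✓
(G, Z): G contains Z ✓
Count: 2.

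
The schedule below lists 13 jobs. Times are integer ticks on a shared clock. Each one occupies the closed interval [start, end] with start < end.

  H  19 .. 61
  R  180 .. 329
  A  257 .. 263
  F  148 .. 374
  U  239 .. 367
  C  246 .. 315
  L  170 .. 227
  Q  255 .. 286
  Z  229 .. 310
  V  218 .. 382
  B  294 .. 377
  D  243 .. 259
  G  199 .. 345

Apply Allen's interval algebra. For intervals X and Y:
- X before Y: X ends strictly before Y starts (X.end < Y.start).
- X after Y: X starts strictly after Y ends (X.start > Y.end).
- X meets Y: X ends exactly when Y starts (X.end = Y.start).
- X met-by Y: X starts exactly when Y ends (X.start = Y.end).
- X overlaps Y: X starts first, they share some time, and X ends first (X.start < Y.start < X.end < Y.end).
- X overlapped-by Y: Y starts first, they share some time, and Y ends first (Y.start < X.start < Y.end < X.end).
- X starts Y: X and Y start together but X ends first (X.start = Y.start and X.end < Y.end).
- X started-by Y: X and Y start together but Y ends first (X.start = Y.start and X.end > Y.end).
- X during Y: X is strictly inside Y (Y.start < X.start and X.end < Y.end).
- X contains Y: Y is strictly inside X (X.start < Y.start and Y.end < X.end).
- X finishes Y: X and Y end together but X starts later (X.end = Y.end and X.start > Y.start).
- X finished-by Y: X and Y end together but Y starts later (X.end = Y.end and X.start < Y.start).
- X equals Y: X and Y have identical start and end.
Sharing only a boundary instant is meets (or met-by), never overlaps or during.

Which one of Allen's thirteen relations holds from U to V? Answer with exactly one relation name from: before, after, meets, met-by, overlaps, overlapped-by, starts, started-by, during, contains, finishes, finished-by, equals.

during

U = [239, 367]; V = [218, 382].
Compare endpoints: U.start > V.start, U.start < V.end, U.end > V.start, U.end < V.end.
That pattern is 'during'.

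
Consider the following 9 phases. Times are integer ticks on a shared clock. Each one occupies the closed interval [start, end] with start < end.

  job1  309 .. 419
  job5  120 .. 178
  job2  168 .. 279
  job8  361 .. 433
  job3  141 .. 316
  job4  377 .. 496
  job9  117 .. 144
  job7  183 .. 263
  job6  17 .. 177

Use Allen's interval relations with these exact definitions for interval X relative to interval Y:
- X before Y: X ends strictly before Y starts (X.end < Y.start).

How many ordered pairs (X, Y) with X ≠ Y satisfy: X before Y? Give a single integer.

21

Checking all 72 ordered pairs for relation 'before'; matching pairs in alphabetical order:
(job2, job1): job2 before job1 ✓
(job2, job4): job2 before job4 ✓
(job2, job8): job2 before job8 ✓
(job3, job4): job3 before job4 ✓
(job3, job8): job3 before job8 ✓
(job5, job1): job5 before job1 ✓
(job5, job4): job5 before job4 ✓
(job5, job7): job5 before job7 ✓
(job5, job8): job5 before job8 ✓
(job6, job1): job6 before job1 ✓
(job6, job4): job6 before job4 ✓
(job6, job7): job6 before job7 ✓
(job6, job8): job6 before job8 ✓
(job7, job1): job7 before job1 ✓
(job7, job4): job7 before job4 ✓
(job7, job8): job7 before job8 ✓
(job9, job1): job9 before job1 ✓
(job9, job2): job9 before job2 ✓
(job9, job4): job9 before job4 ✓
(job9, job7): job9 before job7 ✓
(job9, job8): job9 before job8 ✓
Count: 21.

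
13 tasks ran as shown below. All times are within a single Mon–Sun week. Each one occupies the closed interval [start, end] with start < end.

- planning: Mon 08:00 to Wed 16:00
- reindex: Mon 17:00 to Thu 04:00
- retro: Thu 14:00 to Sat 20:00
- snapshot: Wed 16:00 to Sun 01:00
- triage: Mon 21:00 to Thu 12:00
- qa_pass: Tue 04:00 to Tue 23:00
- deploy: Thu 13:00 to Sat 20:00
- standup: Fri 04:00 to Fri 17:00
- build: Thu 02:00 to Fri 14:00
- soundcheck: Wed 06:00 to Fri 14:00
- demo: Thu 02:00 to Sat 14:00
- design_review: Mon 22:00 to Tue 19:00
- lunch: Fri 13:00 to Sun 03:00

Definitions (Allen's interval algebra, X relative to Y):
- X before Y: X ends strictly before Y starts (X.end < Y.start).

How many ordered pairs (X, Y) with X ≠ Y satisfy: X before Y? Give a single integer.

30

Checking all 156 ordered pairs for relation 'before'; matching pairs in alphabetical order:
(design_review, build): design_review before build ✓
(design_review, demo): design_review before demo ✓
(design_review, deploy): design_review before deploy ✓
(design_review, lunch): design_review before lunch ✓
(design_review, retro): design_review before retro ✓
(design_review, snapshot): design_review before snapshot ✓
(design_review, soundcheck): design_review before soundcheck ✓
(design_review, standup): design_review before standup ✓
(planning, build): planning before build ✓
(planning, demo): planning before demo ✓
(planning, deploy): planning before deploy ✓
(planning, lunch): planning before lunch ✓
(planning, retro): planning before retro ✓
(planning, standup): planning before standup ✓
(qa_pass, build): qa_pass before build ✓
(qa_pass, demo): qa_pass before demo ✓
(qa_pass, deploy): qa_pass before deploy ✓
(qa_pass, lunch): qa_pass before lunch ✓
(qa_pass, retro): qa_pass before retro ✓
(qa_pass, snapshot): qa_pass before snapshot ✓
(qa_pass, soundcheck): qa_pass before soundcheck ✓
(qa_pass, standup): qa_pass before standup ✓
(reindex, deploy): reindex before deploy ✓
(reindex, lunch): reindex before lunch ✓
... plus 6 further pairs not listed.
Count: 30.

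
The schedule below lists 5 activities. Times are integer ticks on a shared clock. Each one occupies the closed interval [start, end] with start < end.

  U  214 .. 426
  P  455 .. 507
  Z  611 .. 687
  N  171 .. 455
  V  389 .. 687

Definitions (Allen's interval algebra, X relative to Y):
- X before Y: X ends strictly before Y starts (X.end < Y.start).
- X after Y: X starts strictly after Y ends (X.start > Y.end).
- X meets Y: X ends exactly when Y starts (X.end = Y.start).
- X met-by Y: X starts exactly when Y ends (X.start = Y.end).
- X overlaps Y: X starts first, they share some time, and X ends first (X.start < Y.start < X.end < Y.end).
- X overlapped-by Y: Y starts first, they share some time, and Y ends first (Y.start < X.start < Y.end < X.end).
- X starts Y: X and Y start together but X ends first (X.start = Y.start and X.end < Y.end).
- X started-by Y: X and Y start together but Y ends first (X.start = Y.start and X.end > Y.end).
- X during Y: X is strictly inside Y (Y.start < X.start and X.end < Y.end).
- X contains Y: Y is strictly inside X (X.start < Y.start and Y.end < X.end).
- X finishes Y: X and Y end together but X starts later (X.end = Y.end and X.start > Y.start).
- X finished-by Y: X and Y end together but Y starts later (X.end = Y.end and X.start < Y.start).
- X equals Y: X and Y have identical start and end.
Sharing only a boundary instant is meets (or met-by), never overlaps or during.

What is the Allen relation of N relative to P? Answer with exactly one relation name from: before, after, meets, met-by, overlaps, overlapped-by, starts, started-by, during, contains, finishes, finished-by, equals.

N = [171, 455]; P = [455, 507].
Compare endpoints: N.start < P.start, N.start < P.end, N.end = P.start, N.end < P.end.
That pattern is 'meets'.

meets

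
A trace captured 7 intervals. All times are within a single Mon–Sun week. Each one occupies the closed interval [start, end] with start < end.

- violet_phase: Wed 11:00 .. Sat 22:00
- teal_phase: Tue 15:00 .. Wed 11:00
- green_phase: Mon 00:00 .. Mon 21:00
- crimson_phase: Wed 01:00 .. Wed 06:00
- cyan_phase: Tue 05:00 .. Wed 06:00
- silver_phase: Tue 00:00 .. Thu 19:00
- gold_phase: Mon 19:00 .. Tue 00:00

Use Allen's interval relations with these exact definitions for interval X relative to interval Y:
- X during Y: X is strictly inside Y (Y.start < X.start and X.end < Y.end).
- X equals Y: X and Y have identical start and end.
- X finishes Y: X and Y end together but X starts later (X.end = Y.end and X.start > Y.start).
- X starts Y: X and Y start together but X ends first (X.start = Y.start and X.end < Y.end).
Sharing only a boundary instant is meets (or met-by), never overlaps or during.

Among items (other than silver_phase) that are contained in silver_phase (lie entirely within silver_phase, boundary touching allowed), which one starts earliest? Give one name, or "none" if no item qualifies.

Target silver_phase = [Tue 00:00, Thu 19:00].
crimson_phase [Wed 01:00, Wed 06:00] → during → candidate.
cyan_phase [Tue 05:00, Wed 06:00] → during → candidate.
gold_phase [Mon 19:00, Tue 00:00] → meets → excluded.
green_phase [Mon 00:00, Mon 21:00] → before → excluded.
teal_phase [Tue 15:00, Wed 11:00] → during → candidate.
violet_phase [Wed 11:00, Sat 22:00] → overlapped-by → excluded.
Among candidates, earliest start is Tue 05:00 → cyan_phase.

cyan_phase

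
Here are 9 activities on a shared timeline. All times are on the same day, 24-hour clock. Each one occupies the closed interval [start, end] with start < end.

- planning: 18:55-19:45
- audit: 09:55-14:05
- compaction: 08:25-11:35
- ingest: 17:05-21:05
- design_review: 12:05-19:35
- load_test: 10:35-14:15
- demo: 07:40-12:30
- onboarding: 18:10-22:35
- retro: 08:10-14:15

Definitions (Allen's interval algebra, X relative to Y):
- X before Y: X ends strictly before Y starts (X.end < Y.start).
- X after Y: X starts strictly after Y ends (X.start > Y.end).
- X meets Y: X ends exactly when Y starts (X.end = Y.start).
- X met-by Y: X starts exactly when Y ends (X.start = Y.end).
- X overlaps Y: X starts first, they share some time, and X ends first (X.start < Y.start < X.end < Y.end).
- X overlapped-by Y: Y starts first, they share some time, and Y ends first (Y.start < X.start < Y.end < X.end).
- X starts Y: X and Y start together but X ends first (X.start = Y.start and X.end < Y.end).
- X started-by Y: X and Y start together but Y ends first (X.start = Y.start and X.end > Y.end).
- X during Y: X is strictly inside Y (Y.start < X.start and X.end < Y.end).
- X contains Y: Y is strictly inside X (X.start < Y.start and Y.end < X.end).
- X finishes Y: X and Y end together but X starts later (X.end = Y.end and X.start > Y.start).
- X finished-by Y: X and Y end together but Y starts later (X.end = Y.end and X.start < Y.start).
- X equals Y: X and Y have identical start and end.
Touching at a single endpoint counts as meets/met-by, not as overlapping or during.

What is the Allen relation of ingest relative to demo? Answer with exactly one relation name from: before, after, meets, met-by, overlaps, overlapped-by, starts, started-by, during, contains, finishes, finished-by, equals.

after

ingest = [17:05, 21:05]; demo = [07:40, 12:30].
Compare endpoints: ingest.start > demo.start, ingest.start > demo.end, ingest.end > demo.start, ingest.end > demo.end.
That pattern is 'after'.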